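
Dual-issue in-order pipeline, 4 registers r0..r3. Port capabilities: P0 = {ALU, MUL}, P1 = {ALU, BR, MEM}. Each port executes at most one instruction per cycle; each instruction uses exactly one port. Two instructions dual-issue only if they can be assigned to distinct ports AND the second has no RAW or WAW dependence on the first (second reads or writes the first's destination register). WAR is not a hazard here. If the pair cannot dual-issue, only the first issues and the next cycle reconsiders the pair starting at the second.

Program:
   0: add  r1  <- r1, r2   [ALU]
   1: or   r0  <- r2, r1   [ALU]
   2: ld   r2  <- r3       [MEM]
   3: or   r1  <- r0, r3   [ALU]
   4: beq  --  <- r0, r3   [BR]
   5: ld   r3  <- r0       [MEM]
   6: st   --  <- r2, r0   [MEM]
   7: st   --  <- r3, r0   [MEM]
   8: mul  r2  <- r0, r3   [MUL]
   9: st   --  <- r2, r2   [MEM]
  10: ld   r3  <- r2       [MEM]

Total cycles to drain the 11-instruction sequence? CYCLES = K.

CYCLES = 8

#0 head=0: add.ALU i0 RAW r1
#1 head=1: or.ALU/ld.MEM i1/i2 dual
#2 head=3: or.ALU/beq.BR i3/i4 dual
#3 head=5: ld.MEM i5 no-port MEM/MEM
#4 head=6: st.MEM i6 no-port MEM/MEM
#5 head=7: st.MEM/mul.MUL i7/i8 dual
#6 head=9: st.MEM i9 no-port MEM/MEM
#7 head=10: ld.MEM i10 tail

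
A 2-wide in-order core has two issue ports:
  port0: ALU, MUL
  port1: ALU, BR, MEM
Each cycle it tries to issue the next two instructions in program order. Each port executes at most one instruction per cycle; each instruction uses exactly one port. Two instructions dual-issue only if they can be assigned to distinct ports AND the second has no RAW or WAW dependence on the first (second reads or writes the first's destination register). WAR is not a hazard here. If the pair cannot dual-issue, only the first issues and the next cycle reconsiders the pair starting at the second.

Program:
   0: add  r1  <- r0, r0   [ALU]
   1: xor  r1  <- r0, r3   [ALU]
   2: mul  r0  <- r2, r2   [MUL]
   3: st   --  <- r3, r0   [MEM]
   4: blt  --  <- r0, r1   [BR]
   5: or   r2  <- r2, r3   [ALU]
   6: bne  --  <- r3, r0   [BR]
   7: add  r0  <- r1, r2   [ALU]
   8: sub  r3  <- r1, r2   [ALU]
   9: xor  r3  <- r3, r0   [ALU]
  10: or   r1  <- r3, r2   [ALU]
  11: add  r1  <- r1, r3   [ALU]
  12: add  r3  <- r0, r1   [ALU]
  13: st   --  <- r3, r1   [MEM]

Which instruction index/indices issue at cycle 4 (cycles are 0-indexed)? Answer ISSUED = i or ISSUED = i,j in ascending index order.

[0] i0  add  -- WAW r1
[1] i1&i2  xor mul  -- dual
[2] i3  st  -- no-port MEM/BR
[3] i4&i5  blt or  -- dual
[4] i6&i7  bne add  -- dual
[5] i8  sub  -- RAW+WAW r3
[6] i9  xor  -- RAW r3
[7] i10  or  -- RAW+WAW r1
[8] i11  add  -- RAW r1
[9] i12  add  -- RAW r3
[10] i13  st  -- tail

ISSUED = 6,7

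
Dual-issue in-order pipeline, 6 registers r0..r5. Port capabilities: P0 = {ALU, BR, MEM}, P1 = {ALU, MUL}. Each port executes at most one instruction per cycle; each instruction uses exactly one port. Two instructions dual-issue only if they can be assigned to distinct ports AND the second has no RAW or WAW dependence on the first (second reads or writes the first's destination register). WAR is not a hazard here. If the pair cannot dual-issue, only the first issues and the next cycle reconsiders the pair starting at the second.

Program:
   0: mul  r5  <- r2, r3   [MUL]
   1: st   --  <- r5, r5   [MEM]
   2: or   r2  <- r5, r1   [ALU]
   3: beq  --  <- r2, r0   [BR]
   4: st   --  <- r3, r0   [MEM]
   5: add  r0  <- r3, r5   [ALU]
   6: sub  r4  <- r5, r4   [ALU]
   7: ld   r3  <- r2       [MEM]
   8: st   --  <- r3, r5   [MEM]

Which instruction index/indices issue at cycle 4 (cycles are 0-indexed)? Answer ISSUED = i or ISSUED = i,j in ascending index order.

c0: i0 mul.MUL  RAW r5
c1: i1+i2 st.MEM/or.ALU  pair
c2: i3 beq.BR  no-port BR/MEM
c3: i4+i5 st.MEM/add.ALU  pair
c4: i6+i7 sub.ALU/ld.MEM  pair
c5: i8 st.MEM  tail

ISSUED = 6,7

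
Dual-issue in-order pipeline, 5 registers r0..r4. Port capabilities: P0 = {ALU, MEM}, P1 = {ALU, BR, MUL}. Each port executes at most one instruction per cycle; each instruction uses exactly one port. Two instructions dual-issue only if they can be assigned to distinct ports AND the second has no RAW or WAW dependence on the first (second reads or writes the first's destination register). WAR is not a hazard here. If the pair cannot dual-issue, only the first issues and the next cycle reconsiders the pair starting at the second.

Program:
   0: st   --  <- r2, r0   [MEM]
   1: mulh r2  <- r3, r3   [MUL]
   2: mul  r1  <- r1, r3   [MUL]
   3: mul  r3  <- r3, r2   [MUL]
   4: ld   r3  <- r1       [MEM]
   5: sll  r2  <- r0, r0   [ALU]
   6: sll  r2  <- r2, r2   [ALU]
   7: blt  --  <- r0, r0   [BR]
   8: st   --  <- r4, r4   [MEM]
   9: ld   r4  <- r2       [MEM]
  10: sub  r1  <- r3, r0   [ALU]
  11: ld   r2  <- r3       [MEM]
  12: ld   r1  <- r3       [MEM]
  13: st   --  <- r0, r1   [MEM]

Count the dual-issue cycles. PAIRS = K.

[0] i0+i1  st mulh  -- 2-wide
[1] i2  mul  -- no-port MUL/MUL
[2] i3  mul  -- WAW r3
[3] i4+i5  ld sll  -- 2-wide
[4] i6+i7  sll blt  -- 2-wide
[5] i8  st  -- no-port MEM/MEM
[6] i9+i10  ld sub  -- 2-wide
[7] i11  ld  -- no-port MEM/MEM
[8] i12  ld  -- no-port MEM/MEM
[9] i13  st  -- tail

PAIRS = 4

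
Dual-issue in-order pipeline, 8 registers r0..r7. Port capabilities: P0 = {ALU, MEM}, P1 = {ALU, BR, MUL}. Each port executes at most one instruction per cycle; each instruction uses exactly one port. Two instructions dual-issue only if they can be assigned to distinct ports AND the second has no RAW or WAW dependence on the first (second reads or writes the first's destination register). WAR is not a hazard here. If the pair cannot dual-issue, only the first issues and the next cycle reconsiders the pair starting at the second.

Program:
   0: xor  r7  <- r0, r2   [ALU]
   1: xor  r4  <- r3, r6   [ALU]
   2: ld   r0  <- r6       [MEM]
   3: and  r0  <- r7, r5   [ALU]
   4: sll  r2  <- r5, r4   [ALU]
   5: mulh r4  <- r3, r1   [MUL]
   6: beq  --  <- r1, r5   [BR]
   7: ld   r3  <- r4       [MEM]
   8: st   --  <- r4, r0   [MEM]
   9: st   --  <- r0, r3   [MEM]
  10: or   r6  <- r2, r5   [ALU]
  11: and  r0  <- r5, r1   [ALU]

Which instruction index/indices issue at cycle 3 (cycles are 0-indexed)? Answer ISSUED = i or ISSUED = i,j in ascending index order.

  cy0 -> i0+i1 (xor+xor) pair
  cy1 -> i2 (ld) WAW r0
  cy2 -> i3+i4 (and+sll) pair
  cy3 -> i5 (mulh) no-port MUL/BR
  cy4 -> i6+i7 (beq+ld) pair
  cy5 -> i8 (st) no-port MEM/MEM
  cy6 -> i9+i10 (st+or) pair
  cy7 -> i11 (and) tail

ISSUED = 5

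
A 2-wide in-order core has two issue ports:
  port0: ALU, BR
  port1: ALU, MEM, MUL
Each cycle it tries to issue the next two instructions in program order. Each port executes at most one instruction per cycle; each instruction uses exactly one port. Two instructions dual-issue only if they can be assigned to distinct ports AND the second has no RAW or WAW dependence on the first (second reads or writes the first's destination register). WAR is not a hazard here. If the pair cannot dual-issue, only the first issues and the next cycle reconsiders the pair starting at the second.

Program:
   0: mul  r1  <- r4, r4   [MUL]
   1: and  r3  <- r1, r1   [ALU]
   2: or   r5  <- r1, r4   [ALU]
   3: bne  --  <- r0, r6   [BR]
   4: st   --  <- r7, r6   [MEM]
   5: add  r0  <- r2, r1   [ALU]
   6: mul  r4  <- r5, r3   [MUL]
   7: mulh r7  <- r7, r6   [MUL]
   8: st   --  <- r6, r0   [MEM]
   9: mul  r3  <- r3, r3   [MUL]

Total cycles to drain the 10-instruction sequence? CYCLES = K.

CYCLES = 7

c0: i0 mul.MUL  RAW r1
c1: i1/i2 and.ALU/or.ALU  dual
c2: i3/i4 bne.BR/st.MEM  dual
c3: i5/i6 add.ALU/mul.MUL  dual
c4: i7 mulh.MUL  no-port MUL/MEM
c5: i8 st.MEM  no-port MEM/MUL
c6: i9 mul.MUL  tail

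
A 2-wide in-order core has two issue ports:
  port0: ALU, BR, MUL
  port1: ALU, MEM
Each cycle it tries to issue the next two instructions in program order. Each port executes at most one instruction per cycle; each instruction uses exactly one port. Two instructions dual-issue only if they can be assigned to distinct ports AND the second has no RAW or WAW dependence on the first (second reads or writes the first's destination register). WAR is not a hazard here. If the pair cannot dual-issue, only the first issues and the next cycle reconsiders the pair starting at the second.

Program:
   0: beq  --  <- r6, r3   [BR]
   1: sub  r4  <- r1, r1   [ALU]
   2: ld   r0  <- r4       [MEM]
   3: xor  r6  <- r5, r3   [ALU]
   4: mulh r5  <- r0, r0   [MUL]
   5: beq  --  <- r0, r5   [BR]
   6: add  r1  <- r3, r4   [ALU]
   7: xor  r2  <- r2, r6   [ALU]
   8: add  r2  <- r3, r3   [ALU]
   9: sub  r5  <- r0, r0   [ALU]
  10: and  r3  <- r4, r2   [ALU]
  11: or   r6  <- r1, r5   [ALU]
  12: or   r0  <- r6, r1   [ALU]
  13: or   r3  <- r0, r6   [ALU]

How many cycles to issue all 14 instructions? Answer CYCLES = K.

CYCLES = 9

#0 head=0: beq.BR+sub.ALU i0,i1 pair
#1 head=2: ld.MEM+xor.ALU i2,i3 pair
#2 head=4: mulh.MUL i4 no-port MUL/BR
#3 head=5: beq.BR+add.ALU i5,i6 pair
#4 head=7: xor.ALU i7 WAW r2
#5 head=8: add.ALU+sub.ALU i8,i9 pair
#6 head=10: and.ALU+or.ALU i10,i11 pair
#7 head=12: or.ALU i12 RAW r0
#8 head=13: or.ALU i13 tail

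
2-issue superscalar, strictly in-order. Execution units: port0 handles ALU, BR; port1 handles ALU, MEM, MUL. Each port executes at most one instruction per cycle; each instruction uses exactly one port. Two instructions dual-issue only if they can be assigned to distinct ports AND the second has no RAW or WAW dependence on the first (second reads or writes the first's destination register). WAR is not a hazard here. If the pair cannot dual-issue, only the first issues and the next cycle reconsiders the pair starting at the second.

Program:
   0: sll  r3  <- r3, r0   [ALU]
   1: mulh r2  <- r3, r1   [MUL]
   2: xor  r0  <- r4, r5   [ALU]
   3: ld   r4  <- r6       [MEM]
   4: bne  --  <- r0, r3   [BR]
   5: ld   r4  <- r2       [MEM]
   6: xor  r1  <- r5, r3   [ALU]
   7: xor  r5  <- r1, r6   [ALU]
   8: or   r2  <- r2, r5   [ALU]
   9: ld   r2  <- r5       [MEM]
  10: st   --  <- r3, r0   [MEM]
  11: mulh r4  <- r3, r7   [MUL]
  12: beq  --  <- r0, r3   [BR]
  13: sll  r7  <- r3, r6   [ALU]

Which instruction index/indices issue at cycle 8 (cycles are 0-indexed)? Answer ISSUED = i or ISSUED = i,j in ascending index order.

ISSUED = 11,12

#0 head=0: sll.ALU i0 RAW r3
#1 head=1: mulh.MUL+xor.ALU i1+i2 dual
#2 head=3: ld.MEM+bne.BR i3+i4 dual
#3 head=5: ld.MEM+xor.ALU i5+i6 dual
#4 head=7: xor.ALU i7 RAW r5
#5 head=8: or.ALU i8 WAW r2
#6 head=9: ld.MEM i9 no-port MEM/MEM
#7 head=10: st.MEM i10 no-port MEM/MUL
#8 head=11: mulh.MUL+beq.BR i11+i12 dual
#9 head=13: sll.ALU i13 tail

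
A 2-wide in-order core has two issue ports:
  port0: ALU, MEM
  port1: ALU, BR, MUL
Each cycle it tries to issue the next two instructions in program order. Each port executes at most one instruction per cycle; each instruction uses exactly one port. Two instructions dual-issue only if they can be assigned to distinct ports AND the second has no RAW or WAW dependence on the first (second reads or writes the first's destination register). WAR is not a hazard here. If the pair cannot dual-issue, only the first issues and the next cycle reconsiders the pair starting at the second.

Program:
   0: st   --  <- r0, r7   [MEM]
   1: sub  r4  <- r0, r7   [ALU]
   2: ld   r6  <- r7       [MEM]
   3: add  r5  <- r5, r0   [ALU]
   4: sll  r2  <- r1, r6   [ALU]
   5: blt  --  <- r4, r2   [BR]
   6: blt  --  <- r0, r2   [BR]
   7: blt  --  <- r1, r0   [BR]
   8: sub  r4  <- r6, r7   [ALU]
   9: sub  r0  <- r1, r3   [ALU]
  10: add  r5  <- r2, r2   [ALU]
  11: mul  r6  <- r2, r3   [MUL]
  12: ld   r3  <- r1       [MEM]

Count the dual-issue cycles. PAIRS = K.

[0] i0/i1  st+sub  -- 2-wide
[1] i2/i3  ld+add  -- 2-wide
[2] i4  sll  -- RAW r2
[3] i5  blt  -- no-port BR/BR
[4] i6  blt  -- no-port BR/BR
[5] i7/i8  blt+sub  -- 2-wide
[6] i9/i10  sub+add  -- 2-wide
[7] i11/i12  mul+ld  -- 2-wide

PAIRS = 5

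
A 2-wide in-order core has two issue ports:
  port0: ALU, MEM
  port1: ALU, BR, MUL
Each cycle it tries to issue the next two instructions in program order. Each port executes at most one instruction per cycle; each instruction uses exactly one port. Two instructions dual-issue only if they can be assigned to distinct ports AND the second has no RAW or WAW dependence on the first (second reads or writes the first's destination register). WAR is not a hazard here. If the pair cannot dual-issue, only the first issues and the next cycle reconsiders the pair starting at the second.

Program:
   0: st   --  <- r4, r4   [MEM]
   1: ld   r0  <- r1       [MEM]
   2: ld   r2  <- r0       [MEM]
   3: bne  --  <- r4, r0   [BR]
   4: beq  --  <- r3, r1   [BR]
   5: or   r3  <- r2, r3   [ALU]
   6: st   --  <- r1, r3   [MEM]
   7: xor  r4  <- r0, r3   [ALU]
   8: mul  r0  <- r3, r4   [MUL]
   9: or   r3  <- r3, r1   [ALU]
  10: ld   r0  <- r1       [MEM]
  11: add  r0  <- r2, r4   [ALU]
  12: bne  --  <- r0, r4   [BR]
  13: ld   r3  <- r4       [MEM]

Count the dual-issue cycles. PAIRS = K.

PAIRS = 5

[0] i0  st  -- no-port MEM/MEM
[1] i1  ld  -- no-port MEM/MEM
[2] i2+i3  ld;bne  -- dual
[3] i4+i5  beq;or  -- dual
[4] i6+i7  st;xor  -- dual
[5] i8+i9  mul;or  -- dual
[6] i10  ld  -- WAW r0
[7] i11  add  -- RAW r0
[8] i12+i13  bne;ld  -- dual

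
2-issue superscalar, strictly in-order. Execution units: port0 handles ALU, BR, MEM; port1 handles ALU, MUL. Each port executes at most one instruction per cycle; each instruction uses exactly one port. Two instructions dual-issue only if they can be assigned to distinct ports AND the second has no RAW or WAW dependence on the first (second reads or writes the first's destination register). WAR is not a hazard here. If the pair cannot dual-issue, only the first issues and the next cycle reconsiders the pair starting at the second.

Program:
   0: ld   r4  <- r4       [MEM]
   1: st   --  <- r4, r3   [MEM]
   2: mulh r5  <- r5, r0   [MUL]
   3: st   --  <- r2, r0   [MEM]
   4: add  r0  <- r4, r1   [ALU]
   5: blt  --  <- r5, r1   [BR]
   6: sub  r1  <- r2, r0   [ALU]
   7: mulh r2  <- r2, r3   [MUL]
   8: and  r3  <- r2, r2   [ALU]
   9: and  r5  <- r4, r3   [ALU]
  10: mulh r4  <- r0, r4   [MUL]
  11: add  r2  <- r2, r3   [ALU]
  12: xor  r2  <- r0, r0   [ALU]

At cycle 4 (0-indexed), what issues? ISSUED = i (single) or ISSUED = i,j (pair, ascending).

0. ld.MEM @i0  | no-port MEM/MEM
1. st.MEM+mulh.MUL @i1/i2  | pair
2. st.MEM+add.ALU @i3/i4  | pair
3. blt.BR+sub.ALU @i5/i6  | pair
4. mulh.MUL @i7  | RAW r2
5. and.ALU @i8  | RAW r3
6. and.ALU+mulh.MUL @i9/i10  | pair
7. add.ALU @i11  | WAW r2
8. xor.ALU @i12  | tail

ISSUED = 7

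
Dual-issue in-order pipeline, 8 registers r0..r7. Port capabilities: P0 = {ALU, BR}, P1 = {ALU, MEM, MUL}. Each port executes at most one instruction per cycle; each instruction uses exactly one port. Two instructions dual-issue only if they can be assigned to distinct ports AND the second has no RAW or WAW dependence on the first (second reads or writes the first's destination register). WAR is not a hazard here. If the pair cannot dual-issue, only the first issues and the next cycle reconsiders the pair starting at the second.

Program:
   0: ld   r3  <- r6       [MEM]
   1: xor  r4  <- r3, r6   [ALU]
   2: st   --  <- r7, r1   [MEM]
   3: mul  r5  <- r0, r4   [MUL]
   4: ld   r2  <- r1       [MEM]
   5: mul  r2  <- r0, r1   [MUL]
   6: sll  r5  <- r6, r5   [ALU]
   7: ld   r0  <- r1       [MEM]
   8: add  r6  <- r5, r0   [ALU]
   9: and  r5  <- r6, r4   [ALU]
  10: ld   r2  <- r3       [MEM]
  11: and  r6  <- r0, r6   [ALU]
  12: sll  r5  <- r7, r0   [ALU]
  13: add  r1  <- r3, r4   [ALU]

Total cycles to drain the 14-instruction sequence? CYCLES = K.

CYCLES = 10

0. ld.MEM @i0  | RAW r3
1. xor.ALU+st.MEM @i1+i2  | pair
2. mul.MUL @i3  | no-port MUL/MEM
3. ld.MEM @i4  | no-port MEM/MUL
4. mul.MUL+sll.ALU @i5+i6  | pair
5. ld.MEM @i7  | RAW r0
6. add.ALU @i8  | RAW r6
7. and.ALU+ld.MEM @i9+i10  | pair
8. and.ALU+sll.ALU @i11+i12  | pair
9. add.ALU @i13  | tail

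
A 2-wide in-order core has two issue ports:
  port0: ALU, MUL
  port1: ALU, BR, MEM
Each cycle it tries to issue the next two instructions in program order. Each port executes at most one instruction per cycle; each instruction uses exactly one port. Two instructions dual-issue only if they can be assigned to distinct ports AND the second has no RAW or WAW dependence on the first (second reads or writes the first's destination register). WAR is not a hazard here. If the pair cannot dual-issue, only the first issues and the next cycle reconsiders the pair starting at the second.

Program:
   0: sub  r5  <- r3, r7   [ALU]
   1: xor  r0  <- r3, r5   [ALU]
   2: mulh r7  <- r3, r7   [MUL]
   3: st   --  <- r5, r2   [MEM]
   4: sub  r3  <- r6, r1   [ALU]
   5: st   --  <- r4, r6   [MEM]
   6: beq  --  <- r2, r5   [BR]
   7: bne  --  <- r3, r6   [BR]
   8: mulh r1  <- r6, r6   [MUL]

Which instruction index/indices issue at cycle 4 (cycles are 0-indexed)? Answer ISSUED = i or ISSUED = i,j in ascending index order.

c0: i0 sub  RAW r5
c1: i1/i2 xor mulh  pair
c2: i3/i4 st sub  pair
c3: i5 st  no-port MEM/BR
c4: i6 beq  no-port BR/BR
c5: i7/i8 bne mulh  pair

ISSUED = 6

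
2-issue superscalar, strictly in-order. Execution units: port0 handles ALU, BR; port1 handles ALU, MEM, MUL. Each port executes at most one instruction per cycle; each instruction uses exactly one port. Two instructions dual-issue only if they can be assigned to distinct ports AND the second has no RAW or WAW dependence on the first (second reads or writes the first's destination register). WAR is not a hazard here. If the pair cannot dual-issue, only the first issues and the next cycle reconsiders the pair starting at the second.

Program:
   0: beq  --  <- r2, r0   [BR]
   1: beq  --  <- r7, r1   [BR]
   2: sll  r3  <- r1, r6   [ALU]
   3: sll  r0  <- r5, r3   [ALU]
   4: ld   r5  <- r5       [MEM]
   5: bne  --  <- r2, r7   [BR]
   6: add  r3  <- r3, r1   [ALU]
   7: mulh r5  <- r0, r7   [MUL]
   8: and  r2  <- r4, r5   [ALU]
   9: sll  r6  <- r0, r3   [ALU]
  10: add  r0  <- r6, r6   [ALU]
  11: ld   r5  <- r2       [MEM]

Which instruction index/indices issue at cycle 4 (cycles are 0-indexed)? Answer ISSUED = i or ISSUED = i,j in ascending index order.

ISSUED = 7

[0] i0  beq  -- no-port BR/BR
[1] i1/i2  beq+sll  -- dual
[2] i3/i4  sll+ld  -- dual
[3] i5/i6  bne+add  -- dual
[4] i7  mulh  -- RAW r5
[5] i8/i9  and+sll  -- dual
[6] i10/i11  add+ld  -- dual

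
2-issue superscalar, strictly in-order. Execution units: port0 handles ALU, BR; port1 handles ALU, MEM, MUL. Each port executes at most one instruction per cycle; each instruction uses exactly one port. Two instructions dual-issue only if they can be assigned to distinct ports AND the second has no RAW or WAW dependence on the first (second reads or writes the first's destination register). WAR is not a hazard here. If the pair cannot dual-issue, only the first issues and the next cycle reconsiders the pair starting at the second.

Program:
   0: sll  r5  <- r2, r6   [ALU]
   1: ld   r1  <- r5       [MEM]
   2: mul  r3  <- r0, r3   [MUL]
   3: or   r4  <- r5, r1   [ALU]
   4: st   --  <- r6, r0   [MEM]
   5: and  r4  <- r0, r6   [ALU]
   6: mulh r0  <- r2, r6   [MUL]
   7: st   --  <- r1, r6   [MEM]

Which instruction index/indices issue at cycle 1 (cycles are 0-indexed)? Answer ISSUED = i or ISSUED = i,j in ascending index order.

ISSUED = 1

t=0 i0:sll ; RAW r5
t=1 i1:ld ; no-port MEM/MUL
t=2 i2+i3:mul;or ; dual
t=3 i4+i5:st;and ; dual
t=4 i6:mulh ; no-port MUL/MEM
t=5 i7:st ; tail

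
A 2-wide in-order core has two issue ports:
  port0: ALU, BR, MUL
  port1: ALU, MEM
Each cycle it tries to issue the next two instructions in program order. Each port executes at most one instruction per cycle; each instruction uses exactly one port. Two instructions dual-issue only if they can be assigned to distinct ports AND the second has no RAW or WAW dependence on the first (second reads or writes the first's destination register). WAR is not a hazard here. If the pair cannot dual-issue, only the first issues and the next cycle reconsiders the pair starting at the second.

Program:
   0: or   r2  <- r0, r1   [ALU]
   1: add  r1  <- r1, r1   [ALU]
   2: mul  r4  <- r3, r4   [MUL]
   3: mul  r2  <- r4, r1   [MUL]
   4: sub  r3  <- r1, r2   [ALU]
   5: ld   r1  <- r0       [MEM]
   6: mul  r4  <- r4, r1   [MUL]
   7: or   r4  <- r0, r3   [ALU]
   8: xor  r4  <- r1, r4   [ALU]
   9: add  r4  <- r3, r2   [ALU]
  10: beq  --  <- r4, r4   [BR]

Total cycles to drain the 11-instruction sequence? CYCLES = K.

  cy0 -> i0/i1 (or.ALU/add.ALU) 2-wide
  cy1 -> i2 (mul.MUL) no-port MUL/MUL
  cy2 -> i3 (mul.MUL) RAW r2
  cy3 -> i4/i5 (sub.ALU/ld.MEM) 2-wide
  cy4 -> i6 (mul.MUL) WAW r4
  cy5 -> i7 (or.ALU) RAW+WAW r4
  cy6 -> i8 (xor.ALU) WAW r4
  cy7 -> i9 (add.ALU) RAW r4
  cy8 -> i10 (beq.BR) tail

CYCLES = 9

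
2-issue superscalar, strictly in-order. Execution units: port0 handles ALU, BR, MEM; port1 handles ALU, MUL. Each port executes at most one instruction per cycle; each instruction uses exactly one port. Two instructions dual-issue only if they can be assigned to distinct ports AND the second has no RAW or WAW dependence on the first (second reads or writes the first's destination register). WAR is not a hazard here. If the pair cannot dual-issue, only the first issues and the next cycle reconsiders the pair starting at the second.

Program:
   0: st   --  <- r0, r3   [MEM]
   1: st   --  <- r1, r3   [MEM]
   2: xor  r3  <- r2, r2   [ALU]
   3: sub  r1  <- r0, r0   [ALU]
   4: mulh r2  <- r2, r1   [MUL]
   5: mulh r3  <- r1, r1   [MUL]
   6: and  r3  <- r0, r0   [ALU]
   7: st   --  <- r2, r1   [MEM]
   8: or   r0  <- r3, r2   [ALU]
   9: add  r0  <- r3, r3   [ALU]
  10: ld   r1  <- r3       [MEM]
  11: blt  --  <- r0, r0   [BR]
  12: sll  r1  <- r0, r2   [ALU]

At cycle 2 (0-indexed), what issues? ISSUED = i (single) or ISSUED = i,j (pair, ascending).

ISSUED = 3

  cy0 -> i0 (st) no-port MEM/MEM
  cy1 -> i1/i2 (st xor) 2-wide
  cy2 -> i3 (sub) RAW r1
  cy3 -> i4 (mulh) no-port MUL/MUL
  cy4 -> i5 (mulh) WAW r3
  cy5 -> i6/i7 (and st) 2-wide
  cy6 -> i8 (or) WAW r0
  cy7 -> i9/i10 (add ld) 2-wide
  cy8 -> i11/i12 (blt sll) 2-wide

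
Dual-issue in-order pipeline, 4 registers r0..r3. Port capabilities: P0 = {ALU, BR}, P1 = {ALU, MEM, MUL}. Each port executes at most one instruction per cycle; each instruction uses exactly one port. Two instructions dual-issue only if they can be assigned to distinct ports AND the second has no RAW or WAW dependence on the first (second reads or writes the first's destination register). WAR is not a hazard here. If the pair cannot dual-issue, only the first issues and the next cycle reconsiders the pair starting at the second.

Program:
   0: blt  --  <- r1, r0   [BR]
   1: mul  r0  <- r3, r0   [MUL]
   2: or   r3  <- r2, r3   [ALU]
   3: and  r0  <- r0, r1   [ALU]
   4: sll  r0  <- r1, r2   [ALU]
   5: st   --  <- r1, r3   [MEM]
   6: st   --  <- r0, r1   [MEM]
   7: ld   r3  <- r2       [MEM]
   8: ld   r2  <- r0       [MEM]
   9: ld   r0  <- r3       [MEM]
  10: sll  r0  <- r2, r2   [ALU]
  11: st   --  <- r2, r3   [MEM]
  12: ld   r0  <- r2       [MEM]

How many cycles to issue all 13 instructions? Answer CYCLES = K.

[0] i0,i1  blt mul  -- 2-wide
[1] i2,i3  or and  -- 2-wide
[2] i4,i5  sll st  -- 2-wide
[3] i6  st  -- no-port MEM/MEM
[4] i7  ld  -- no-port MEM/MEM
[5] i8  ld  -- no-port MEM/MEM
[6] i9  ld  -- WAW r0
[7] i10,i11  sll st  -- 2-wide
[8] i12  ld  -- tail

CYCLES = 9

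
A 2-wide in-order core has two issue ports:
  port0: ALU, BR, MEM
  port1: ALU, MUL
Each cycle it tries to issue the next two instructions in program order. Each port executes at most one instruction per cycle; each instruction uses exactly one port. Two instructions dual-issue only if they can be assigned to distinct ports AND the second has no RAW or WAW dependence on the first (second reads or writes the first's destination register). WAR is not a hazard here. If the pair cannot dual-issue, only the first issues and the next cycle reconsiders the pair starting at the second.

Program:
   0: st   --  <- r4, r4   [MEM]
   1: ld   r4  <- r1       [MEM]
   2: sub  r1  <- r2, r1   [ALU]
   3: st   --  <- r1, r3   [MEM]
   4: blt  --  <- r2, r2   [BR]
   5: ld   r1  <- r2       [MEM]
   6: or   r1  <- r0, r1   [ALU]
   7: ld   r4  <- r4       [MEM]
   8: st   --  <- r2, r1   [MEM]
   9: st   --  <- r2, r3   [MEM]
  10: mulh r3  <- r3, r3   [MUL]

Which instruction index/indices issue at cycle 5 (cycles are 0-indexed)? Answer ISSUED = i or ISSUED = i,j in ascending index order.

c0: i0 st  no-port MEM/MEM
c1: i1,i2 ld sub  2-wide
c2: i3 st  no-port MEM/BR
c3: i4 blt  no-port BR/MEM
c4: i5 ld  RAW+WAW r1
c5: i6,i7 or ld  2-wide
c6: i8 st  no-port MEM/MEM
c7: i9,i10 st mulh  2-wide

ISSUED = 6,7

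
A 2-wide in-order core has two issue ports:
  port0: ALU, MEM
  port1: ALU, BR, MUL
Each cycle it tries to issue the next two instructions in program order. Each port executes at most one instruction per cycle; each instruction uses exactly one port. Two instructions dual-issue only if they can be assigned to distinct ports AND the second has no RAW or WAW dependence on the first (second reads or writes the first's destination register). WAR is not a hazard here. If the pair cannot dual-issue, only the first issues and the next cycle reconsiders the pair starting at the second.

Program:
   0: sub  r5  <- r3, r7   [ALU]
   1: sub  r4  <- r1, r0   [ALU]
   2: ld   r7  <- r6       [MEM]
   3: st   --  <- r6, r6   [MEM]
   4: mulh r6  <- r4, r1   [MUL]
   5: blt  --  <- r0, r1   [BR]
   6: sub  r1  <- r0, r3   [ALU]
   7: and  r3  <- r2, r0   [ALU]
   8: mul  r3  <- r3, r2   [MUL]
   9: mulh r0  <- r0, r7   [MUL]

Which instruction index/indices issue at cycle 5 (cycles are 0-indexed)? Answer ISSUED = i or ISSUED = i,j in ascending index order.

[0] i0&i1  sub.ALU sub.ALU  -- dual
[1] i2  ld.MEM  -- no-port MEM/MEM
[2] i3&i4  st.MEM mulh.MUL  -- dual
[3] i5&i6  blt.BR sub.ALU  -- dual
[4] i7  and.ALU  -- RAW+WAW r3
[5] i8  mul.MUL  -- no-port MUL/MUL
[6] i9  mulh.MUL  -- tail

ISSUED = 8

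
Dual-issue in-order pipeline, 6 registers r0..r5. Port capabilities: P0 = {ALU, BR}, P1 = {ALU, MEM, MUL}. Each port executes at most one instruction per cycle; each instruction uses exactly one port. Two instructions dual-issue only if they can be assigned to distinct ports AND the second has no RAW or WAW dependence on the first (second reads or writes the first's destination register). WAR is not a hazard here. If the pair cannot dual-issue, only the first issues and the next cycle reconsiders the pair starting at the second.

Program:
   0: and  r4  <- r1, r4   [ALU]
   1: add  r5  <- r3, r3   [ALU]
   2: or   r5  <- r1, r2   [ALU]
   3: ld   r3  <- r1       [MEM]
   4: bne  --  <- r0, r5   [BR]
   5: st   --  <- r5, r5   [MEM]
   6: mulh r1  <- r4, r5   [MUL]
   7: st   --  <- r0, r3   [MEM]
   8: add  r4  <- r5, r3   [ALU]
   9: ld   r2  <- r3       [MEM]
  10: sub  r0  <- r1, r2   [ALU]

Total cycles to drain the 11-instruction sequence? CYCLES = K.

CYCLES = 7

c0: i0+i1 and/add  dual
c1: i2+i3 or/ld  dual
c2: i4+i5 bne/st  dual
c3: i6 mulh  no-port MUL/MEM
c4: i7+i8 st/add  dual
c5: i9 ld  RAW r2
c6: i10 sub  tail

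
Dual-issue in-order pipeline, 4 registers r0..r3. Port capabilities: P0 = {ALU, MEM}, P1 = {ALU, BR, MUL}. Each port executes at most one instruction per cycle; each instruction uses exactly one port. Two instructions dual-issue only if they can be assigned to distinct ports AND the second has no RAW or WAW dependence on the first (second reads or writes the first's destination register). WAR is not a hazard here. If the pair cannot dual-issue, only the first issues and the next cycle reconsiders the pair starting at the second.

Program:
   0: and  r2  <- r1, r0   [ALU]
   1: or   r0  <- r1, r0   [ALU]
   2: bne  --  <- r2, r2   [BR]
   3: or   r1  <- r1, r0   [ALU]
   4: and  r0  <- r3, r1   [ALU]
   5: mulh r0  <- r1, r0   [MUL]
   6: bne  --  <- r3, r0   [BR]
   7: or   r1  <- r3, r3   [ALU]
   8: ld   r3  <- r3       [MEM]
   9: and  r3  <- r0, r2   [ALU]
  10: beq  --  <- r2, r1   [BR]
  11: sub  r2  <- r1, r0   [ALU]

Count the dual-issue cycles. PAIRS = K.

  cy0 -> i0+i1 (and/or) pair
  cy1 -> i2+i3 (bne/or) pair
  cy2 -> i4 (and) RAW+WAW r0
  cy3 -> i5 (mulh) no-port MUL/BR
  cy4 -> i6+i7 (bne/or) pair
  cy5 -> i8 (ld) WAW r3
  cy6 -> i9+i10 (and/beq) pair
  cy7 -> i11 (sub) tail

PAIRS = 4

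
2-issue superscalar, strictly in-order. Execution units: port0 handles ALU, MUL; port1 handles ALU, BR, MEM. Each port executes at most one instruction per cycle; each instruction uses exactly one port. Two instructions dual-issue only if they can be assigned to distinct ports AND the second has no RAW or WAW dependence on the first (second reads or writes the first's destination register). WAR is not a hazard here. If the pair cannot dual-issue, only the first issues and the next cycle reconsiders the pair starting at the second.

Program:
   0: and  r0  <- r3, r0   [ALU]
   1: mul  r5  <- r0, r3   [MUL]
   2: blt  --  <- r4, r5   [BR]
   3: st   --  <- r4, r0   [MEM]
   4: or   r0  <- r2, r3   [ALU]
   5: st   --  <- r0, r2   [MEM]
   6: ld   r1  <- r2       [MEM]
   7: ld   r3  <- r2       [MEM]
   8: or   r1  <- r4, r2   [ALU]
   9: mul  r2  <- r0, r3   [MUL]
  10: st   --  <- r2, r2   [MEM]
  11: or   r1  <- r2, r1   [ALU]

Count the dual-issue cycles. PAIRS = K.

PAIRS = 3

t=0 i0:and.ALU ; RAW r0
t=1 i1:mul.MUL ; RAW r5
t=2 i2:blt.BR ; no-port BR/MEM
t=3 i3&i4:st.MEM;or.ALU ; pair
t=4 i5:st.MEM ; no-port MEM/MEM
t=5 i6:ld.MEM ; no-port MEM/MEM
t=6 i7&i8:ld.MEM;or.ALU ; pair
t=7 i9:mul.MUL ; RAW r2
t=8 i10&i11:st.MEM;or.ALU ; pair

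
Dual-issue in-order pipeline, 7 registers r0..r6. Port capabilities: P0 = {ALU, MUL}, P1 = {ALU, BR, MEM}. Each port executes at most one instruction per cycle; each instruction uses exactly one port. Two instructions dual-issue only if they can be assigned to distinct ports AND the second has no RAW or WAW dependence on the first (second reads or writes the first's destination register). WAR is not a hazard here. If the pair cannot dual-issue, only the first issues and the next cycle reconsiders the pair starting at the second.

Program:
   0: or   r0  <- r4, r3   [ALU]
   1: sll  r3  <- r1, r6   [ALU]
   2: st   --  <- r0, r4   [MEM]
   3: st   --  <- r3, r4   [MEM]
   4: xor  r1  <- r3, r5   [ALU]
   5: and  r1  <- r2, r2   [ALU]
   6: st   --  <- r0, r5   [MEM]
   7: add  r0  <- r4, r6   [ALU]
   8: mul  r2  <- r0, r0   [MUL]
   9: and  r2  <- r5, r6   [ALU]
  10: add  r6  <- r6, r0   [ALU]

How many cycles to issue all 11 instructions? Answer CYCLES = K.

CYCLES = 7

#0 head=0: or sll i0,i1 pair
#1 head=2: st i2 no-port MEM/MEM
#2 head=3: st xor i3,i4 pair
#3 head=5: and st i5,i6 pair
#4 head=7: add i7 RAW r0
#5 head=8: mul i8 WAW r2
#6 head=9: and add i9,i10 pair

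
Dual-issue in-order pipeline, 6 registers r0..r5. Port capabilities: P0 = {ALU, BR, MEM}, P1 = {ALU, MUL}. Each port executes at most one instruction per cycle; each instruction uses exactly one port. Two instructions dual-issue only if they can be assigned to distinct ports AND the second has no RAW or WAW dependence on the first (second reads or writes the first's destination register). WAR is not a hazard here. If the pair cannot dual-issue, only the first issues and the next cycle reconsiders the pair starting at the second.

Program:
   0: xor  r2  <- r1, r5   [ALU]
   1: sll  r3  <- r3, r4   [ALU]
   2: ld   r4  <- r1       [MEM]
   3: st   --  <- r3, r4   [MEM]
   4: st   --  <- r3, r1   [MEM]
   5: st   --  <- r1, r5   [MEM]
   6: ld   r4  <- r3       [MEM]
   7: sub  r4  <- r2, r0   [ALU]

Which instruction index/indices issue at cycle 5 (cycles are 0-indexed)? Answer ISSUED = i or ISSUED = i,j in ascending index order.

0. xor/sll @i0+i1  | 2-wide
1. ld @i2  | no-port MEM/MEM
2. st @i3  | no-port MEM/MEM
3. st @i4  | no-port MEM/MEM
4. st @i5  | no-port MEM/MEM
5. ld @i6  | WAW r4
6. sub @i7  | tail

ISSUED = 6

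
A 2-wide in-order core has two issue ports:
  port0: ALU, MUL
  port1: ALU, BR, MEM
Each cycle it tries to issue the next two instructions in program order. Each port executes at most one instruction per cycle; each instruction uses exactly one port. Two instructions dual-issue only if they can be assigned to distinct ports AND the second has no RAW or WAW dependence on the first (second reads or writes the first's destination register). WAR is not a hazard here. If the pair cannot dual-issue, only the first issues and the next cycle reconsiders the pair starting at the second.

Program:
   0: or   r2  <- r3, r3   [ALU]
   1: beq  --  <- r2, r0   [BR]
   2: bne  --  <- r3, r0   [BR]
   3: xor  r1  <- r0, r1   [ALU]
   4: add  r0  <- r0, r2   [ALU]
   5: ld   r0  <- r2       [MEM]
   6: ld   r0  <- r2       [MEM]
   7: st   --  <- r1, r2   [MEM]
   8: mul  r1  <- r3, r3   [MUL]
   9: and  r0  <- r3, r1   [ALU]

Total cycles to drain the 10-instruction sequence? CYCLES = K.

[0] i0  or  -- RAW r2
[1] i1  beq  -- no-port BR/BR
[2] i2/i3  bne+xor  -- 2-wide
[3] i4  add  -- WAW r0
[4] i5  ld  -- no-port MEM/MEM
[5] i6  ld  -- no-port MEM/MEM
[6] i7/i8  st+mul  -- 2-wide
[7] i9  and  -- tail

CYCLES = 8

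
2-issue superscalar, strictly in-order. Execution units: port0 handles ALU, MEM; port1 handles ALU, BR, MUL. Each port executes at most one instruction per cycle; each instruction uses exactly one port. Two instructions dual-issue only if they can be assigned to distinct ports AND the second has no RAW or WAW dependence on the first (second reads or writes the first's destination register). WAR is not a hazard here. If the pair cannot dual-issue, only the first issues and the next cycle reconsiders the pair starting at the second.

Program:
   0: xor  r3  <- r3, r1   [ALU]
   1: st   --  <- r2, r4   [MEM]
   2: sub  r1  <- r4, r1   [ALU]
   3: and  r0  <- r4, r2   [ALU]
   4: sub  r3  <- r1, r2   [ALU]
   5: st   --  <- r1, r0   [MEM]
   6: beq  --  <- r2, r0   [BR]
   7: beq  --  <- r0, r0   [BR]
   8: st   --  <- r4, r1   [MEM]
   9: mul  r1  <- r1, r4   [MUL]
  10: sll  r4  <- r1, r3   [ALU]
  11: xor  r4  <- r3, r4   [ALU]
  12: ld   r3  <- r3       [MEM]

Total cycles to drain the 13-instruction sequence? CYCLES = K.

CYCLES = 8

c0: i0&i1 xor;st  dual
c1: i2&i3 sub;and  dual
c2: i4&i5 sub;st  dual
c3: i6 beq  no-port BR/BR
c4: i7&i8 beq;st  dual
c5: i9 mul  RAW r1
c6: i10 sll  RAW+WAW r4
c7: i11&i12 xor;ld  dual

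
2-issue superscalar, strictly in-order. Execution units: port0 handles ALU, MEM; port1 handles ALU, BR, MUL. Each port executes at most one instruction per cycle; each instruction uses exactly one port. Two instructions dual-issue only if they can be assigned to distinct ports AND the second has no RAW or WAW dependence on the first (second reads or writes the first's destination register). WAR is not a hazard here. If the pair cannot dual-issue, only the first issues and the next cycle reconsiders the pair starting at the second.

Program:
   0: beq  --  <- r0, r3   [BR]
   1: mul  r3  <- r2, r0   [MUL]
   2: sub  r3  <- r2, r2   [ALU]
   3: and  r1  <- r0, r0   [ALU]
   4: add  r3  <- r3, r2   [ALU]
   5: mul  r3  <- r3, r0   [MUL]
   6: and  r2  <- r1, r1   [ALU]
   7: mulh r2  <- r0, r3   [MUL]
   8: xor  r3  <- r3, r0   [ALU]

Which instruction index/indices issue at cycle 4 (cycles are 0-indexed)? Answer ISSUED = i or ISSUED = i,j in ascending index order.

0. beq @i0  | no-port BR/MUL
1. mul @i1  | WAW r3
2. sub and @i2+i3  | dual
3. add @i4  | RAW+WAW r3
4. mul and @i5+i6  | dual
5. mulh xor @i7+i8  | dual

ISSUED = 5,6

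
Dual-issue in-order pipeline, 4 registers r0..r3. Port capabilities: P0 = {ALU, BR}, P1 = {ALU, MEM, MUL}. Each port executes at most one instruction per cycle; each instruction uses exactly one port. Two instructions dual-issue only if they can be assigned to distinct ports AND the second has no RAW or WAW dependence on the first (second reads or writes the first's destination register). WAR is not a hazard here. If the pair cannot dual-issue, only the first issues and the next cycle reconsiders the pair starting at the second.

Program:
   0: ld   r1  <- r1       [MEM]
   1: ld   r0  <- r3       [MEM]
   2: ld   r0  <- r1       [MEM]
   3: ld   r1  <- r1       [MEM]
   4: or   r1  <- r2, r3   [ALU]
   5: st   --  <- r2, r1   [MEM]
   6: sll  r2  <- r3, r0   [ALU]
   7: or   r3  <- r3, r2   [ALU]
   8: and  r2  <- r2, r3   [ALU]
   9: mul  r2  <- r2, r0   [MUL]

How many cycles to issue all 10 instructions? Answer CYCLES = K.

#0 head=0: ld.MEM i0 no-port MEM/MEM
#1 head=1: ld.MEM i1 no-port MEM/MEM
#2 head=2: ld.MEM i2 no-port MEM/MEM
#3 head=3: ld.MEM i3 WAW r1
#4 head=4: or.ALU i4 RAW r1
#5 head=5: st.MEM sll.ALU i5/i6 pair
#6 head=7: or.ALU i7 RAW r3
#7 head=8: and.ALU i8 RAW+WAW r2
#8 head=9: mul.MUL i9 tail

CYCLES = 9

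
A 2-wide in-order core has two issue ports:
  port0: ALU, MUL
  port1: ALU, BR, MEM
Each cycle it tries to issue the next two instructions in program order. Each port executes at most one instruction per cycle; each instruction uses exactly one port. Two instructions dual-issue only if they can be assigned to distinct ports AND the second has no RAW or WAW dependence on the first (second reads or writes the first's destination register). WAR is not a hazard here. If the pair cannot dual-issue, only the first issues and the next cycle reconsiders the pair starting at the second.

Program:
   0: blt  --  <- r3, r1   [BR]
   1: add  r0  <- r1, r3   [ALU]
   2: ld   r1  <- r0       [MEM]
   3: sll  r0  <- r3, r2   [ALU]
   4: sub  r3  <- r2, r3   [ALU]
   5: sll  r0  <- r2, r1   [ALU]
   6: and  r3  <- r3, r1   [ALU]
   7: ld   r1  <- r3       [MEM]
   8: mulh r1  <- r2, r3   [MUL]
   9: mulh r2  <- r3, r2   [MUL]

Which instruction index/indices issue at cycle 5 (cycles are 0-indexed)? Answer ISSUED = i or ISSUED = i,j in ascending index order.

ISSUED = 8

0. blt.BR+add.ALU @i0&i1  | pair
1. ld.MEM+sll.ALU @i2&i3  | pair
2. sub.ALU+sll.ALU @i4&i5  | pair
3. and.ALU @i6  | RAW r3
4. ld.MEM @i7  | WAW r1
5. mulh.MUL @i8  | no-port MUL/MUL
6. mulh.MUL @i9  | tail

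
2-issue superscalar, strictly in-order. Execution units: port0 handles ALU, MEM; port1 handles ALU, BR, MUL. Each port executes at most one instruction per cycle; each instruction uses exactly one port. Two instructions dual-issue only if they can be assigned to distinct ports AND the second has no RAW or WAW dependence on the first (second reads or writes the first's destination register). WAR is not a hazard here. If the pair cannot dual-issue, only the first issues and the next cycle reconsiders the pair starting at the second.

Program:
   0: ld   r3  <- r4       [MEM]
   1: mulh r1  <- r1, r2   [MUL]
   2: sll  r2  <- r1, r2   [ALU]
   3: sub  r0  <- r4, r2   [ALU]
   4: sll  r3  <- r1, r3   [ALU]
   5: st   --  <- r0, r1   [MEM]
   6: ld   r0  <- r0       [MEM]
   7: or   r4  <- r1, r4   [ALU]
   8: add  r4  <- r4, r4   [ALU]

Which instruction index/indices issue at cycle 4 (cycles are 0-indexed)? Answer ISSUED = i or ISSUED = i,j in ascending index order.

ISSUED = 6,7

0. ld;mulh @i0&i1  | dual
1. sll @i2  | RAW r2
2. sub;sll @i3&i4  | dual
3. st @i5  | no-port MEM/MEM
4. ld;or @i6&i7  | dual
5. add @i8  | tail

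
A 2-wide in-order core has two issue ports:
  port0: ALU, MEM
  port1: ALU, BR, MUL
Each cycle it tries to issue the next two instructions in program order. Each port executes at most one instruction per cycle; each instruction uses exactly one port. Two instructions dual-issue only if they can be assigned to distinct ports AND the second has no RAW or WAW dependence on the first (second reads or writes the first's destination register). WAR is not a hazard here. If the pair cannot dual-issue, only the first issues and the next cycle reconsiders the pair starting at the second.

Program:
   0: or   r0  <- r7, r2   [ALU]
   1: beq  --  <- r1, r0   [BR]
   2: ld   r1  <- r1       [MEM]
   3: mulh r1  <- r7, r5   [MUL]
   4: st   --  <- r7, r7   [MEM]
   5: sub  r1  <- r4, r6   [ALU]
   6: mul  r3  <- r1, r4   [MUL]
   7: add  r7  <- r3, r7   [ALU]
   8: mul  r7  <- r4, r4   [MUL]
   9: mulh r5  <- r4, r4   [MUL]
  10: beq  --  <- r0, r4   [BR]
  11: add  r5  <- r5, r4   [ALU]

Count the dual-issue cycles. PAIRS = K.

PAIRS = 3

t=0 i0:or.ALU ; RAW r0
t=1 i1+i2:beq.BR/ld.MEM ; dual
t=2 i3+i4:mulh.MUL/st.MEM ; dual
t=3 i5:sub.ALU ; RAW r1
t=4 i6:mul.MUL ; RAW r3
t=5 i7:add.ALU ; WAW r7
t=6 i8:mul.MUL ; no-port MUL/MUL
t=7 i9:mulh.MUL ; no-port MUL/BR
t=8 i10+i11:beq.BR/add.ALU ; dual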